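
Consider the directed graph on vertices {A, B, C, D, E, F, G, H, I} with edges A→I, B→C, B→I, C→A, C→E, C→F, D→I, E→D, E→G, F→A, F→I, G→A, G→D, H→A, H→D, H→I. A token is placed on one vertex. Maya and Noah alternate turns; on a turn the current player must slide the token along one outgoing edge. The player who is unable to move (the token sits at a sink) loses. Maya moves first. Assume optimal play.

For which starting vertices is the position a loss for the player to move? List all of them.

Positions with no move are L. A position that does have a move is losing for the player to move precisely when every available move leads to a winning position for the opponent. Fill in the labels:
Every edge goes from a vertex to one that appears earlier in the order I, A, D, G, H, E, F, C, B, so processing vertices in that order labels each vertex after all of its successors.
I: no outgoing edge → L
A: can move to I, which is L ⇒ W
D: can move to I, which is L ⇒ W
G: moves to D(W), A(W); every one is W ⇒ L
H: can move to I, which is L ⇒ W
E: can move to G, which is L ⇒ W
F: can move to I, which is L ⇒ W
C: moves to F(W), E(W), A(W); every one is W ⇒ L
B: can move to C, which is L ⇒ W
The losing starting vertices are exactly the entries labelled L in this table (3 of them).

C, G, I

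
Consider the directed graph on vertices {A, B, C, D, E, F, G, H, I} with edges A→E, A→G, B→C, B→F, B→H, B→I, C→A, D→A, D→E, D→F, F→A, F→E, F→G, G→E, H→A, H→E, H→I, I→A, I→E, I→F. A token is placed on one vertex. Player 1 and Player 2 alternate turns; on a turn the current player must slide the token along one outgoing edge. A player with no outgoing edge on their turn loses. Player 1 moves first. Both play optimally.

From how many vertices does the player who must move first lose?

Classify positions by backward induction: terminal positions (no move available) are L. From any other position, the mover wins iff some move reaches an L.
Every edge goes from a vertex to one that appears earlier in the order E, G, A, F, D, I, C, H, B, so processing vertices in that order labels each vertex after all of its successors.
E: no outgoing edge → L
G: reaches L-position E → W
A: reaches L-position E → W
F: reaches L-position E → W
D: reaches L-position E → W
I: reaches L-position E → W
C: only reaches A(W), which is W → L
H: reaches L-position E → W
B: reaches L-position C → W
The L vertices are C, E; that is 2 in all.

2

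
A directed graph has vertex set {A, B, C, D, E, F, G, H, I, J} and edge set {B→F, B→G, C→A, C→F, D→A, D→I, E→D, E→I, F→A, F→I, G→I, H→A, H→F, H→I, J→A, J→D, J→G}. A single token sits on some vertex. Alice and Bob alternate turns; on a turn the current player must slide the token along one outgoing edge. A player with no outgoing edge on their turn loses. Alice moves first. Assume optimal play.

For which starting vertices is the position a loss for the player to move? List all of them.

A, B, I

Classify positions by backward induction: terminal positions (no move available) are L. From any other position, the mover wins iff some move reaches an L.
Every edge goes from a vertex to one that appears earlier in the order A, I, F, C, D, H, G, B, J, E, so processing vertices in that order labels each vertex after all of its successors.
A: no outgoing edge → L
I: no outgoing edge → L
F: W (go to I, an L position)
C: W (go to A, an L position)
D: W (go to I, an L position)
H: W (go to I, an L position)
G: W (go to I, an L position)
B: L (options G(W), F(W) are all W)
J: W (go to A, an L position)
E: W (go to I, an L position)
Reading off the rows marked L gives the requested list; there are 3 such vertices.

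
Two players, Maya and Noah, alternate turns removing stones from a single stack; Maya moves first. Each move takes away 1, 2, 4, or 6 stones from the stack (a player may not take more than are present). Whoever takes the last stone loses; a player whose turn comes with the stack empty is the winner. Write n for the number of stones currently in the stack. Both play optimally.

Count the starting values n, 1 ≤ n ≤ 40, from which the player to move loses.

10

Classify positions by backward induction: terminal positions (no move available) are W. From any other position, the mover wins iff some move reaches an L.
n=0: no move; the opponent has just taken the last stone and therefore loses → W
n=1: only reaches 0(W), which is W → L
n=2: reaches L-position 1 → W
n=3: reaches L-position 1 → W
n=4: only reaches 3(W), 2(W), 0(W), all W → L
n=5: reaches L-position 4 → W
n=6: reaches L-position 4 → W
n=7: reaches L-position 1 → W
n=8: reaches L-position 4 → W
n=9: only reaches 8(W), 7(W), 5(W), 3(W), all W → L
n=10: reaches L-position 9 → W
n=11: reaches L-position 9 → W
n=12: only reaches 11(W), 10(W), 8(W), 6(W), all W → L
n=13: reaches L-position 12 → W
n=14: reaches L-position 12 → W
n=15: reaches L-position 9 → W
n=16: reaches L-position 12 → W
n=17: only reaches 16(W), 15(W), 13(W), 11(W), all W → L
n=18: reaches L-position 17 → W
n=19: reaches L-position 17 → W
n=20: only reaches 19(W), 18(W), 16(W), 14(W), all W → L
n=21: reaches L-position 20 → W
n=22: reaches L-position 20 → W
n=23: reaches L-position 17 → W
n=24: reaches L-position 20 → W
n=25: only reaches 24(W), 23(W), 21(W), 19(W), all W → L
n=26: reaches L-position 25 → W
n=27: reaches L-position 25 → W
n=28: only reaches 27(W), 26(W), 24(W), 22(W), all W → L
n=29: reaches L-position 28 → W
n=30: reaches L-position 28 → W
n=31: reaches L-position 25 → W
n=32: reaches L-position 28 → W
n=33: only reaches 32(W), 31(W), 29(W), 27(W), all W → L
n=34: reaches L-position 33 → W
n=35: reaches L-position 33 → W
n=36: only reaches 35(W), 34(W), 32(W), 30(W), all W → L
n=37: reaches L-position 36 → W
n=38: reaches L-position 36 → W
n=39: reaches L-position 33 → W
n=40: reaches L-position 36 → W
L entries with 1 ≤ n ≤ 40 (the range starts at n=1): n = 1, 4, 9, 12, 17, 20, 25, 28, 33, 36; that makes 10.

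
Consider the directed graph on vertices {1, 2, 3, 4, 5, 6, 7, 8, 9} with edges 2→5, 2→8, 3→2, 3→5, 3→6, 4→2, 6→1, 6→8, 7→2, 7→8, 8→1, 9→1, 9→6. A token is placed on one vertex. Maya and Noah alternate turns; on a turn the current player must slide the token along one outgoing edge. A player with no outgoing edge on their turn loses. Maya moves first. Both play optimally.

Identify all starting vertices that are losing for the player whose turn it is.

Build the W/L table. Terminal = L. A non-terminal position is W if it has a move to some L; otherwise it is L.
Every edge goes from a vertex to one that appears earlier in the order 1, 5, 8, 6, 9, 2, 3, 7, 4, so processing vertices in that order labels each vertex after all of its successors.
1: no outgoing edge → L
5: no outgoing edge → L
8: can move to 1, which is L ⇒ W
6: can move to 1, which is L ⇒ W
9: can move to 1, which is L ⇒ W
2: can move to 5, which is L ⇒ W
3: can move to 5, which is L ⇒ W
7: moves to 2(W), 8(W); every one is W ⇒ L
4: the only move is to 2(W), a W ⇒ L
The losing starting vertices are exactly the entries labelled L in this table (4 of them).

1, 4, 5, 7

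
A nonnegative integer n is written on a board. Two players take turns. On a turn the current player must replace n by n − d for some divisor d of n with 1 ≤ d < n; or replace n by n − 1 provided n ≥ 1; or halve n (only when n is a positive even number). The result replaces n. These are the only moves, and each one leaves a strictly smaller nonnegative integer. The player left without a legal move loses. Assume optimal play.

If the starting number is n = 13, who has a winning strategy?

Use the standard recursion: the mover loses at a terminal position; elsewhere, the mover wins exactly when some move hands the opponent an L position.
n=0: no move → L
n=1: reaches L-position 0 → W
n=2: only reaches 1(W), which is W → L
n=3: reaches L-position 2 → W
n=4: reaches L-position 2 → W
n=5: only reaches 4(W), which is W → L
n=6: reaches L-position 5 → W
n=7: only reaches 6(W), which is W → L
n=8: reaches L-position 7 → W
n=9: only reaches 6(W), 8(W), all W → L
n=10: reaches L-position 5 → W
n=11: only reaches 10(W), which is W → L
n=12: reaches L-position 9 → W
n=13: only reaches 12(W), which is W → L
Every move from 13 reaches a W position, so the mover loses.

The second player wins.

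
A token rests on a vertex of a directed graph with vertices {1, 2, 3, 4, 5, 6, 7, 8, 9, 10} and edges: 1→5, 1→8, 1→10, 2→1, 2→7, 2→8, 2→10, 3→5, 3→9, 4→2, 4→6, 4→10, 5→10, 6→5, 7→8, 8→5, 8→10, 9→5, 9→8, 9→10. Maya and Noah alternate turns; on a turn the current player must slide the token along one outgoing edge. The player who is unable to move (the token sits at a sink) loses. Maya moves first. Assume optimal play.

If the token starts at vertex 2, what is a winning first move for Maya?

Label each position W (a win for the player to move) or L (a loss). A position with no legal move is L; any other position is W exactly when some move reaches an L, and L when every move reaches a W.
Every edge goes from a vertex to one that appears earlier in the order 10, 5, 8, 1, 9, 3, 7, 2, 6, 4, so processing vertices in that order labels each vertex after all of its successors.
10: no outgoing edge → L
5: →10(L), so W
8: →10(L), so W
1: →10(L), so W
9: →10(L), so W
3: →9(W), 5(W) — all W, so L
7: →8(W) only, which is W, so L
2: →7(L), so W
6: →5(W) only, which is W, so L
4: →6(L), so W
From 2, the L positions reachable in one move are: 7, 10. Any move reaching one of these is winning.

Move to 7.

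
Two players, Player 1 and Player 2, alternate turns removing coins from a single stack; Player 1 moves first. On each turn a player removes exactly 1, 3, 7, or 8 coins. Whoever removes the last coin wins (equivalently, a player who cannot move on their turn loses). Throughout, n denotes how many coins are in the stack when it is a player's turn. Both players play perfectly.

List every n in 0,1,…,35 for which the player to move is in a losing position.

0, 2, 4, 6, 15, 17, 19, 21, 30, 32, 34

Use the standard recursion: the mover loses at a terminal position; elsewhere, the mover wins exactly when some move hands the opponent an L position.
n=0: no move → L
n=1: can move to 0, which is L ⇒ W
n=2: the only move is to 1(W), a W ⇒ L
n=3: can move to 2, which is L ⇒ W
n=4: moves to 3(W), 1(W); every one is W ⇒ L
n=5: can move to 4, which is L ⇒ W
n=6: moves to 5(W), 3(W); every one is W ⇒ L
n=7: can move to 6, which is L ⇒ W
n=8: can move to 0, which is L ⇒ W
n=9: can move to 6, which is L ⇒ W
n=10: can move to 2, which is L ⇒ W
n=11: can move to 4, which is L ⇒ W
n=12: can move to 4, which is L ⇒ W
n=13: can move to 6, which is L ⇒ W
n=14: can move to 6, which is L ⇒ W
n=15: moves to 14(W), 12(W), 8(W), 7(W); every one is W ⇒ L
n=16: can move to 15, which is L ⇒ W
n=17: moves to 16(W), 14(W), 10(W), 9(W); every one is W ⇒ L
n=18: can move to 17, which is L ⇒ W
n=19: moves to 18(W), 16(W), 12(W), 11(W); every one is W ⇒ L
n=20: can move to 19, which is L ⇒ W
n=21: moves to 20(W), 18(W), 14(W), 13(W); every one is W ⇒ L
n=22: can move to 21, which is L ⇒ W
n=23: can move to 15, which is L ⇒ W
n=24: can move to 21, which is L ⇒ W
n=25: can move to 17, which is L ⇒ W
n=26: can move to 19, which is L ⇒ W
n=27: can move to 19, which is L ⇒ W
n=28: can move to 21, which is L ⇒ W
n=29: can move to 21, which is L ⇒ W
n=30: moves to 29(W), 27(W), 23(W), 22(W); every one is W ⇒ L
n=31: can move to 30, which is L ⇒ W
n=32: moves to 31(W), 29(W), 25(W), 24(W); every one is W ⇒ L
n=33: can move to 32, which is L ⇒ W
n=34: moves to 33(W), 31(W), 27(W), 26(W); every one is W ⇒ L
n=35: can move to 34, which is L ⇒ W
The losing starting values of n are exactly the entries labelled L in this table (11 of them).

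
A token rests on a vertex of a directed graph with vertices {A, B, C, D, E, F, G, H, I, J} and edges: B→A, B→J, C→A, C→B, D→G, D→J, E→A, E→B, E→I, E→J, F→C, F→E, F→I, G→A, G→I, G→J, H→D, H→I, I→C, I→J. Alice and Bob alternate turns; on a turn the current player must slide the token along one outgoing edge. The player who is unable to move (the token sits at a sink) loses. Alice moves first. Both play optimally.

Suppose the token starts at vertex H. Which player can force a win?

Label each position W (a win for the player to move) or L (a loss). A position with no legal move is L; any other position is W exactly when some move reaches an L, and L when every move reaches a W.
Every edge goes from a vertex to one that appears earlier in the order A, J, B, C, I, E, G, F, D, H, so processing vertices in that order labels each vertex after all of its successors.
A: no outgoing edge → L
J: no outgoing edge → L
B: can move to J, which is L ⇒ W
C: can move to A, which is L ⇒ W
I: can move to J, which is L ⇒ W
E: can move to J, which is L ⇒ W
G: can move to J, which is L ⇒ W
F: moves to E(W), I(W), C(W); every one is W ⇒ L
D: can move to J, which is L ⇒ W
H: moves to D(W), I(W); every one is W ⇒ L
Every move from H reaches a W position, so the mover loses.

Bob wins.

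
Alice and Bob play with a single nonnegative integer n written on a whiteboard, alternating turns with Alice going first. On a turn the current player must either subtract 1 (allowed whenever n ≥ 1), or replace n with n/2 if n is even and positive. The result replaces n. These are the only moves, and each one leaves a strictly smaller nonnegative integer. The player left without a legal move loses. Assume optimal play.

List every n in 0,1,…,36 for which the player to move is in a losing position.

Classify positions by backward induction: terminal positions (no move available) are L. From any other position, the mover wins iff some move reaches an L.
n=0: no move → L
n=1: reaches L-position 0 → W
n=2: only reaches 1(W), which is W → L
n=3: reaches L-position 2 → W
n=4: reaches L-position 2 → W
n=5: only reaches 4(W), which is W → L
n=6: reaches L-position 5 → W
n=7: only reaches 6(W), which is W → L
n=8: reaches L-position 7 → W
n=9: only reaches 8(W), which is W → L
n=10: reaches L-position 5 → W
n=11: only reaches 10(W), which is W → L
n=12: reaches L-position 11 → W
n=13: only reaches 12(W), which is W → L
n=14: reaches L-position 7 → W
n=15: only reaches 14(W), which is W → L
n=16: reaches L-position 15 → W
n=17: only reaches 16(W), which is W → L
n=18: reaches L-position 9 → W
n=19: only reaches 18(W), which is W → L
n=20: reaches L-position 19 → W
n=21: only reaches 20(W), which is W → L
n=22: reaches L-position 11 → W
n=23: only reaches 22(W), which is W → L
n=24: reaches L-position 23 → W
n=25: only reaches 24(W), which is W → L
n=26: reaches L-position 13 → W
n=27: only reaches 26(W), which is W → L
n=28: reaches L-position 27 → W
n=29: only reaches 28(W), which is W → L
n=30: reaches L-position 15 → W
n=31: only reaches 30(W), which is W → L
n=32: reaches L-position 31 → W
n=33: only reaches 32(W), which is W → L
n=34: reaches L-position 17 → W
n=35: only reaches 34(W), which is W → L
n=36: reaches L-position 35 → W
The losing starting values of n are exactly the entries labelled L in this table (18 of them).

0, 2, 5, 7, 9, 11, 13, 15, 17, 19, 21, 23, 25, 27, 29, 31, 33, 35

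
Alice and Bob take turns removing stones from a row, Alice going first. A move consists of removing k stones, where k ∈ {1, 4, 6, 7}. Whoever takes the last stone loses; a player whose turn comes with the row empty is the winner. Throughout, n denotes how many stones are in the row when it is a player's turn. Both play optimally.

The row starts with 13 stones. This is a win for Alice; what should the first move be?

Remove 7, leaving 6.

Label each position W (a win for the player to move) or L (a loss). A position with no legal move is W; any other position is W exactly when some move reaches an L, and L when every move reaches a W.
n=0: no move; the opponent has just taken the last stone and therefore loses → W
n=1: L (sole option 0(W) is W)
n=2: W (go to 1, an L position)
n=3: L (sole option 2(W) is W)
n=4: W (go to 3, an L position)
n=5: W (go to 1, an L position)
n=6: L (options 5(W), 2(W), 0(W) are all W)
n=7: W (go to 6, an L position)
n=8: W (go to 1, an L position)
n=9: W (go to 3, an L position)
n=10: W (go to 6, an L position)
n=11: L (options 10(W), 7(W), 5(W), 4(W) are all W)
n=12: W (go to 11, an L position)
n=13: W (go to 6, an L position)
From 13, the L positions reachable in one move are: 6.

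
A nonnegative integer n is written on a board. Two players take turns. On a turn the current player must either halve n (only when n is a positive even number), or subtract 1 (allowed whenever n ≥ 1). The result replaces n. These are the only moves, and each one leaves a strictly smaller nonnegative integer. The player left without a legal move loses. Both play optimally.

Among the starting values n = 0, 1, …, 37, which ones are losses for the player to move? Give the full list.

0, 2, 5, 7, 9, 11, 13, 15, 17, 19, 21, 23, 25, 27, 29, 31, 33, 35, 37

Build the W/L table. Terminal = L. A non-terminal position is W if it has a move to some L; otherwise it is L.
n=0: no move → L
n=1: W (go to 0, an L position)
n=2: L (sole option 1(W) is W)
n=3: W (go to 2, an L position)
n=4: W (go to 2, an L position)
n=5: L (sole option 4(W) is W)
n=6: W (go to 5, an L position)
n=7: L (sole option 6(W) is W)
n=8: W (go to 7, an L position)
n=9: L (sole option 8(W) is W)
n=10: W (go to 5, an L position)
n=11: L (sole option 10(W) is W)
n=12: W (go to 11, an L position)
n=13: L (sole option 12(W) is W)
n=14: W (go to 7, an L position)
n=15: L (sole option 14(W) is W)
n=16: W (go to 15, an L position)
n=17: L (sole option 16(W) is W)
n=18: W (go to 9, an L position)
n=19: L (sole option 18(W) is W)
n=20: W (go to 19, an L position)
n=21: L (sole option 20(W) is W)
n=22: W (go to 11, an L position)
n=23: L (sole option 22(W) is W)
n=24: W (go to 23, an L position)
n=25: L (sole option 24(W) is W)
n=26: W (go to 13, an L position)
n=27: L (sole option 26(W) is W)
n=28: W (go to 27, an L position)
n=29: L (sole option 28(W) is W)
n=30: W (go to 15, an L position)
n=31: L (sole option 30(W) is W)
n=32: W (go to 31, an L position)
n=33: L (sole option 32(W) is W)
n=34: W (go to 17, an L position)
n=35: L (sole option 34(W) is W)
n=36: W (go to 35, an L position)
n=37: L (sole option 36(W) is W)
The losing starting values of n are exactly the entries labelled L in this table (19 of them).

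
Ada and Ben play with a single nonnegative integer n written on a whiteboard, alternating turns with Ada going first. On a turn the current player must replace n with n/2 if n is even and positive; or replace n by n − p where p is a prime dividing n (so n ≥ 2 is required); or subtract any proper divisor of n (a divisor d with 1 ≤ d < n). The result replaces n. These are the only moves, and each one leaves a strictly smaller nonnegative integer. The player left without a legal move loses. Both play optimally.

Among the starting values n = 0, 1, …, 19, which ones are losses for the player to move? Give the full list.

0, 1, 4, 9, 14

Positions with no move are L. A position that does have a move is losing for the player to move precisely when every available move leads to a winning position for the opponent. Fill in the labels:
n=0: no move → L
n=1: no move → L
n=2: W (go to 0, an L position)
n=3: W (go to 0, an L position)
n=4: L (options 2(W), 3(W) are all W)
n=5: W (go to 0, an L position)
n=6: W (go to 4, an L position)
n=7: W (go to 0, an L position)
n=8: W (go to 4, an L position)
n=9: L (options 6(W), 8(W) are all W)
n=10: W (go to 9, an L position)
n=11: W (go to 0, an L position)
n=12: W (go to 9, an L position)
n=13: W (go to 0, an L position)
n=14: L (options 7(W), 12(W), 13(W) are all W)
n=15: W (go to 14, an L position)
n=16: W (go to 14, an L position)
n=17: W (go to 0, an L position)
n=18: W (go to 9, an L position)
n=19: W (go to 0, an L position)
Reading off the rows marked L gives the requested list; there are 5 such values of n.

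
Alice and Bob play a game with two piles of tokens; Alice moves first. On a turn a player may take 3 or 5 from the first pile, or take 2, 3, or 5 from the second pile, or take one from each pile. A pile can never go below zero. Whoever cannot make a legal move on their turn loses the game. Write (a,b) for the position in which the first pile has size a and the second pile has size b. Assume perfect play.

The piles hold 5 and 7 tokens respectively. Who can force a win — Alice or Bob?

Positions with no move are L. A position that does have a move is losing for the player to move precisely when every available move leads to a winning position for the opponent. Fill in the labels:
No move ever increases a pile, so every position that can arise here has a ≤ 5 and b ≤ 7; it is enough to label the cells with 0 ≤ a ≤ 5 and 0 ≤ b ≤ 7.
Every move lowers a or b (never raises either), so fill the grid row by row in increasing a, and left to right within a row: each cell's successors are then already labelled.
      b=0  b=1  b=2  b=3  b=4  b=5  b=6  b=7
a=0:    L    L    W    W    W    W    W    L
a=1:    L    W    W    W    L    W    W    W
a=2:    L    W    W    W    L    W    W    W
a=3:    W    W    L    L    W    W    W    W
a=4:    W    L    L    W    W    W    W    W
a=5:    W    W    W    W    W    L    L    W
Cells with no legal move (terminal, hence L): (0,0), (0,1), (1,0), (2,0).
The remaining L cells, each justified by listing all of its moves:
(0,7): only reaches (0,5)(W), (0,4)(W), (0,2)(W), all W → L
(1,4): only reaches (1,2)(W), (1,1)(W), (0,3)(W), all W → L
(2,4): only reaches (2,2)(W), (2,1)(W), (1,3)(W), all W → L
(3,2): only reaches (0,2)(W), (3,0)(W), (2,1)(W), all W → L
(3,3): only reaches (0,3)(W), (3,1)(W), (3,0)(W), (2,2)(W), all W → L
(4,1): only reaches (1,1)(W), (3,0)(W), all W → L
(4,2): only reaches (1,2)(W), (4,0)(W), (3,1)(W), all W → L
(5,5): only reaches (2,5)(W), (0,5)(W), (5,3)(W), (5,2)(W), (5,0)(W), (4,4)(W), all W → L
(5,6): only reaches (2,6)(W), (0,6)(W), (5,4)(W), (5,3)(W), (5,1)(W), (4,5)(W), all W → L
Every other cell has at least one move into one of the L cells above, so it is W.
The starting position (5,7) is W: Alice should move to (0,7), handing over an L position.

Alice wins.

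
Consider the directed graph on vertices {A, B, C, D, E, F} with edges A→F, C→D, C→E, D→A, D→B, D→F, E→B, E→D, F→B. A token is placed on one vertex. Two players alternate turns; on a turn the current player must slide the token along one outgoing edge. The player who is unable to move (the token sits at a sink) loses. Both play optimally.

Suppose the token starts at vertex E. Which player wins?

The first player wins.

Build the W/L table. Terminal = L. A non-terminal position is W if it has a move to some L; otherwise it is L.
Every edge goes from a vertex to one that appears earlier in the order B, F, A, D, E, C, so processing vertices in that order labels each vertex after all of its successors.
B: no outgoing edge → L
F: reaches L-position B → W
A: only reaches F(W), which is W → L
D: reaches L-position A → W
E: reaches L-position B → W
C: only reaches E(W), D(W), all W → L
The starting position E is W: the player to move should move to B, handing over an L position.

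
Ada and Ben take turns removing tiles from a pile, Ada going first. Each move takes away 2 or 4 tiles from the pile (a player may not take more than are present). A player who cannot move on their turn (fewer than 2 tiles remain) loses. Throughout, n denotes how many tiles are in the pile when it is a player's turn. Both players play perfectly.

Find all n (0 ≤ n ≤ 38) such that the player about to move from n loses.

Build the W/L table. Terminal = L. A non-terminal position is W if it has a move to some L; otherwise it is L.
n=0: no move → L
n=1: no move → L
n=2: can move to 0, which is L ⇒ W
n=3: can move to 1, which is L ⇒ W
n=4: can move to 0, which is L ⇒ W
n=5: can move to 1, which is L ⇒ W
n=6: moves to 4(W), 2(W); every one is W ⇒ L
n=7: moves to 5(W), 3(W); every one is W ⇒ L
n=8: can move to 6, which is L ⇒ W
n=9: can move to 7, which is L ⇒ W
n=10: can move to 6, which is L ⇒ W
n=11: can move to 7, which is L ⇒ W
n=12: moves to 10(W), 8(W); every one is W ⇒ L
n=13: moves to 11(W), 9(W); every one is W ⇒ L
n=14: can move to 12, which is L ⇒ W
n=15: can move to 13, which is L ⇒ W
n=16: can move to 12, which is L ⇒ W
n=17: can move to 13, which is L ⇒ W
n=18: moves to 16(W), 14(W); every one is W ⇒ L
n=19: moves to 17(W), 15(W); every one is W ⇒ L
n=20: can move to 18, which is L ⇒ W
n=21: can move to 19, which is L ⇒ W
n=22: can move to 18, which is L ⇒ W
n=23: can move to 19, which is L ⇒ W
n=24: moves to 22(W), 20(W); every one is W ⇒ L
n=25: moves to 23(W), 21(W); every one is W ⇒ L
n=26: can move to 24, which is L ⇒ W
n=27: can move to 25, which is L ⇒ W
n=28: can move to 24, which is L ⇒ W
n=29: can move to 25, which is L ⇒ W
n=30: moves to 28(W), 26(W); every one is W ⇒ L
n=31: moves to 29(W), 27(W); every one is W ⇒ L
n=32: can move to 30, which is L ⇒ W
n=33: can move to 31, which is L ⇒ W
n=34: can move to 30, which is L ⇒ W
n=35: can move to 31, which is L ⇒ W
n=36: moves to 34(W), 32(W); every one is W ⇒ L
n=37: moves to 35(W), 33(W); every one is W ⇒ L
n=38: can move to 36, which is L ⇒ W
The losing starting values of n are exactly the entries labelled L in this table (14 of them).

0, 1, 6, 7, 12, 13, 18, 19, 24, 25, 30, 31, 36, 37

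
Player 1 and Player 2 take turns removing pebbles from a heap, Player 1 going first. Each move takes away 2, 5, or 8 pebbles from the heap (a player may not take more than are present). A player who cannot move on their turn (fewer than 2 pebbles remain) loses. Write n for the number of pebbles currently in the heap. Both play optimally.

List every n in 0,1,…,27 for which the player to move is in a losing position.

Use the standard recursion: the mover loses at a terminal position; elsewhere, the mover wins exactly when some move hands the opponent an L position.
n=0: no move → L
n=1: no move → L
n=2: reaches L-position 0 → W
n=3: reaches L-position 1 → W
n=4: only reaches 2(W), which is W → L
n=5: reaches L-position 0 → W
n=6: reaches L-position 4 → W
n=7: only reaches 5(W), 2(W), all W → L
n=8: reaches L-position 0 → W
n=9: reaches L-position 7 → W
n=10: only reaches 8(W), 5(W), 2(W), all W → L
n=11: only reaches 9(W), 6(W), 3(W), all W → L
n=12: reaches L-position 10 → W
n=13: reaches L-position 11 → W
n=14: only reaches 12(W), 9(W), 6(W), all W → L
n=15: reaches L-position 10 → W
n=16: reaches L-position 14 → W
n=17: only reaches 15(W), 12(W), 9(W), all W → L
n=18: reaches L-position 10 → W
n=19: reaches L-position 17 → W
n=20: only reaches 18(W), 15(W), 12(W), all W → L
n=21: only reaches 19(W), 16(W), 13(W), all W → L
n=22: reaches L-position 20 → W
n=23: reaches L-position 21 → W
n=24: only reaches 22(W), 19(W), 16(W), all W → L
n=25: reaches L-position 20 → W
n=26: reaches L-position 24 → W
n=27: only reaches 25(W), 22(W), 19(W), all W → L
Reading off the rows marked L gives the requested list; there are 12 such values of n.

0, 1, 4, 7, 10, 11, 14, 17, 20, 21, 24, 27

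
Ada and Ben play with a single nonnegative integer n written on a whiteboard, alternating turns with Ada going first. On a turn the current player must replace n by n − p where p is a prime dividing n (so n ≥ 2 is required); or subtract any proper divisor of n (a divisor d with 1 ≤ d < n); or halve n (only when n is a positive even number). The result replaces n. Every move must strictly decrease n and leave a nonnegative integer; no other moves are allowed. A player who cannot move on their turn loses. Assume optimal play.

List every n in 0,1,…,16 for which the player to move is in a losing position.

Work bottom-up. With no move the player to move loses. Otherwise the position is W if at least one move leads to an L position for the opponent, and L if every move leads to a W.
n=0: no move → L
n=1: no move → L
n=2: can move to 0, which is L ⇒ W
n=3: can move to 0, which is L ⇒ W
n=4: moves to 2(W), 3(W); every one is W ⇒ L
n=5: can move to 0, which is L ⇒ W
n=6: can move to 4, which is L ⇒ W
n=7: can move to 0, which is L ⇒ W
n=8: can move to 4, which is L ⇒ W
n=9: moves to 6(W), 8(W); every one is W ⇒ L
n=10: can move to 9, which is L ⇒ W
n=11: can move to 0, which is L ⇒ W
n=12: can move to 9, which is L ⇒ W
n=13: can move to 0, which is L ⇒ W
n=14: moves to 7(W), 12(W), 13(W); every one is W ⇒ L
n=15: can move to 14, which is L ⇒ W
n=16: can move to 14, which is L ⇒ W
The losing starting values of n are exactly the entries labelled L in this table (5 of them).

0, 1, 4, 9, 14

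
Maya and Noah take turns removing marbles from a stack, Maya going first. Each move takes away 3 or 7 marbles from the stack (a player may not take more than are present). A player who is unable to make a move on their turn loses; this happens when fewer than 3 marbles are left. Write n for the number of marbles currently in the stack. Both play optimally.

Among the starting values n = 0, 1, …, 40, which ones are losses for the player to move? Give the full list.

Work bottom-up. With no move the player to move loses. Otherwise the position is W if at least one move leads to an L position for the opponent, and L if every move leads to a W.
n=0: no move → L
n=1: no move → L
n=2: no move → L
n=3: reaches L-position 0 → W
n=4: reaches L-position 1 → W
n=5: reaches L-position 2 → W
n=6: only reaches 3(W), which is W → L
n=7: reaches L-position 0 → W
n=8: reaches L-position 1 → W
n=9: reaches L-position 6 → W
n=10: only reaches 7(W), 3(W), all W → L
n=11: only reaches 8(W), 4(W), all W → L
n=12: only reaches 9(W), 5(W), all W → L
n=13: reaches L-position 10 → W
n=14: reaches L-position 11 → W
n=15: reaches L-position 12 → W
n=16: only reaches 13(W), 9(W), all W → L
n=17: reaches L-position 10 → W
n=18: reaches L-position 11 → W
n=19: reaches L-position 16 → W
n=20: only reaches 17(W), 13(W), all W → L
n=21: only reaches 18(W), 14(W), all W → L
n=22: only reaches 19(W), 15(W), all W → L
n=23: reaches L-position 20 → W
n=24: reaches L-position 21 → W
n=25: reaches L-position 22 → W
n=26: only reaches 23(W), 19(W), all W → L
n=27: reaches L-position 20 → W
n=28: reaches L-position 21 → W
n=29: reaches L-position 26 → W
n=30: only reaches 27(W), 23(W), all W → L
n=31: only reaches 28(W), 24(W), all W → L
n=32: only reaches 29(W), 25(W), all W → L
n=33: reaches L-position 30 → W
n=34: reaches L-position 31 → W
n=35: reaches L-position 32 → W
n=36: only reaches 33(W), 29(W), all W → L
n=37: reaches L-position 30 → W
n=38: reaches L-position 31 → W
n=39: reaches L-position 36 → W
n=40: only reaches 37(W), 33(W), all W → L
Reading off the rows marked L gives the requested list; there are 17 such values of n.

0, 1, 2, 6, 10, 11, 12, 16, 20, 21, 22, 26, 30, 31, 32, 36, 40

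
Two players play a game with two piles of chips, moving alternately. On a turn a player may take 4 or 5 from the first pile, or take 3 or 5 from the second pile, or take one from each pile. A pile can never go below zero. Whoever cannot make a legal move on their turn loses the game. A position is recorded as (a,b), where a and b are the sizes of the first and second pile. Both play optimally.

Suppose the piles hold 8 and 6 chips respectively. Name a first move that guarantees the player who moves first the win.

Classify positions by backward induction: terminal positions (no move available) are L. From any other position, the mover wins iff some move reaches an L.
No move ever increases a pile, so every position that can arise here has a ≤ 8 and b ≤ 6; it is enough to label the cells with 0 ≤ a ≤ 8 and 0 ≤ b ≤ 6.
Every move lowers a or b (never raises either), so fill the grid row by row in increasing a, and left to right within a row: each cell's successors are then already labelled.
      b=0  b=1  b=2  b=3  b=4  b=5  b=6
a=0:    L    L    L    W    W    W    W
a=1:    L    W    W    W    L    W    L
a=2:    L    W    L    W    L    W    L
a=3:    L    W    L    W    L    W    L
a=4:    W    W    W    W    L    W    L
a=5:    W    W    W    L    W    W    W
a=6:    W    L    W    L    W    L    W
a=7:    W    L    W    L    W    L    W
a=8:    W    L    W    L    W    L    W
Cells with no legal move (terminal, hence L): (0,0), (0,1), (0,2), (1,0), (2,0), (3,0).
The remaining L cells, each justified by listing all of its moves:
(1,4): →(1,1)(W), (0,3)(W) — all W, so L
(1,6): →(1,3)(W), (1,1)(W), (0,5)(W) — all W, so L
(2,2): →(1,1)(W) only, which is W, so L
(2,4): →(2,1)(W), (1,3)(W) — all W, so L
(2,6): →(2,3)(W), (2,1)(W), (1,5)(W) — all W, so L
(3,2): →(2,1)(W) only, which is W, so L
(3,4): →(3,1)(W), (2,3)(W) — all W, so L
(3,6): →(3,3)(W), (3,1)(W), (2,5)(W) — all W, so L
(4,4): →(0,4)(W), (4,1)(W), (3,3)(W) — all W, so L
(4,6): →(0,6)(W), (4,3)(W), (4,1)(W), (3,5)(W) — all W, so L
(5,3): →(1,3)(W), (0,3)(W), (5,0)(W), (4,2)(W) — all W, so L
(6,1): →(2,1)(W), (1,1)(W), (5,0)(W) — all W, so L
(6,3): →(2,3)(W), (1,3)(W), (6,0)(W), (5,2)(W) — all W, so L
(6,5): →(2,5)(W), (1,5)(W), (6,2)(W), (6,0)(W), (5,4)(W) — all W, so L
(7,1): →(3,1)(W), (2,1)(W), (6,0)(W) — all W, so L
(7,3): →(3,3)(W), (2,3)(W), (7,0)(W), (6,2)(W) — all W, so L
(7,5): →(3,5)(W), (2,5)(W), (7,2)(W), (7,0)(W), (6,4)(W) — all W, so L
(8,1): →(4,1)(W), (3,1)(W), (7,0)(W) — all W, so L
(8,3): →(4,3)(W), (3,3)(W), (8,0)(W), (7,2)(W) — all W, so L
(8,5): →(4,5)(W), (3,5)(W), (8,2)(W), (8,0)(W), (7,4)(W) — all W, so L
Every other cell has at least one move into one of the L cells above, so it is W.
From (8,6), the L positions reachable in one move are: (4,6), (3,6), (8,3), (8,1), (7,5). Any move reaching one of these is winning.

Move to (4,6).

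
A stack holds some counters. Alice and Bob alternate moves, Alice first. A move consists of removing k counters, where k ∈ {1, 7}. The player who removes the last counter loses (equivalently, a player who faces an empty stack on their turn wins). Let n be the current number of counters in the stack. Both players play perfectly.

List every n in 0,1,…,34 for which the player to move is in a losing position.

1, 3, 5, 7, 9, 11, 13, 15, 17, 19, 21, 23, 25, 27, 29, 31, 33

Compute win/loss labels from the base case upward. A position with no move is W. Any other position is W if it can reach an L in one move, else L.
n=0: no move; the opponent has just taken the last counter and therefore loses → W
n=1: the only move is to 0(W), a W ⇒ L
n=2: can move to 1, which is L ⇒ W
n=3: the only move is to 2(W), a W ⇒ L
n=4: can move to 3, which is L ⇒ W
n=5: the only move is to 4(W), a W ⇒ L
n=6: can move to 5, which is L ⇒ W
n=7: moves to 6(W), 0(W); every one is W ⇒ L
n=8: can move to 7, which is L ⇒ W
n=9: moves to 8(W), 2(W); every one is W ⇒ L
n=10: can move to 9, which is L ⇒ W
n=11: moves to 10(W), 4(W); every one is W ⇒ L
n=12: can move to 11, which is L ⇒ W
n=13: moves to 12(W), 6(W); every one is W ⇒ L
n=14: can move to 13, which is L ⇒ W
n=15: moves to 14(W), 8(W); every one is W ⇒ L
n=16: can move to 15, which is L ⇒ W
n=17: moves to 16(W), 10(W); every one is W ⇒ L
n=18: can move to 17, which is L ⇒ W
n=19: moves to 18(W), 12(W); every one is W ⇒ L
n=20: can move to 19, which is L ⇒ W
n=21: moves to 20(W), 14(W); every one is W ⇒ L
n=22: can move to 21, which is L ⇒ W
n=23: moves to 22(W), 16(W); every one is W ⇒ L
n=24: can move to 23, which is L ⇒ W
n=25: moves to 24(W), 18(W); every one is W ⇒ L
n=26: can move to 25, which is L ⇒ W
n=27: moves to 26(W), 20(W); every one is W ⇒ L
n=28: can move to 27, which is L ⇒ W
n=29: moves to 28(W), 22(W); every one is W ⇒ L
n=30: can move to 29, which is L ⇒ W
n=31: moves to 30(W), 24(W); every one is W ⇒ L
n=32: can move to 31, which is L ⇒ W
n=33: moves to 32(W), 26(W); every one is W ⇒ L
n=34: can move to 33, which is L ⇒ W
The losing starting values of n are exactly the entries labelled L in this table (17 of them).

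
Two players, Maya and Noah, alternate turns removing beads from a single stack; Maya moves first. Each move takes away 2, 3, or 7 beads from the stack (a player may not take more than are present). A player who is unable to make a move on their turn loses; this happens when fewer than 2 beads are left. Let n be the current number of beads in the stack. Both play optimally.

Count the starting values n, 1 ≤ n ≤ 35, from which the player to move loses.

Work bottom-up. With no move the player to move loses. Otherwise the position is W if at least one move leads to an L position for the opponent, and L if every move leads to a W.
n=0: no move → L
n=1: no move → L
n=2: reaches L-position 0 → W
n=3: reaches L-position 1 → W
n=4: reaches L-position 1 → W
n=5: only reaches 3(W), 2(W), all W → L
n=6: only reaches 4(W), 3(W), all W → L
n=7: reaches L-position 5 → W
n=8: reaches L-position 6 → W
n=9: reaches L-position 6 → W
n=10: only reaches 8(W), 7(W), 3(W), all W → L
n=11: only reaches 9(W), 8(W), 4(W), all W → L
n=12: reaches L-position 10 → W
n=13: reaches L-position 11 → W
n=14: reaches L-position 11 → W
n=15: only reaches 13(W), 12(W), 8(W), all W → L
n=16: only reaches 14(W), 13(W), 9(W), all W → L
n=17: reaches L-position 15 → W
n=18: reaches L-position 16 → W
n=19: reaches L-position 16 → W
n=20: only reaches 18(W), 17(W), 13(W), all W → L
n=21: only reaches 19(W), 18(W), 14(W), all W → L
n=22: reaches L-position 20 → W
n=23: reaches L-position 21 → W
n=24: reaches L-position 21 → W
n=25: only reaches 23(W), 22(W), 18(W), all W → L
n=26: only reaches 24(W), 23(W), 19(W), all W → L
n=27: reaches L-position 25 → W
n=28: reaches L-position 26 → W
n=29: reaches L-position 26 → W
n=30: only reaches 28(W), 27(W), 23(W), all W → L
n=31: only reaches 29(W), 28(W), 24(W), all W → L
n=32: reaches L-position 30 → W
n=33: reaches L-position 31 → W
n=34: reaches L-position 31 → W
n=35: only reaches 33(W), 32(W), 28(W), all W → L
L entries with 1 ≤ n ≤ 35 (n=0 is outside the asked range and is not counted): n = 1, 5, 6, 10, 11, 15, 16, 20, 21, 25, 26, 30, 31, 35; that makes 14.

14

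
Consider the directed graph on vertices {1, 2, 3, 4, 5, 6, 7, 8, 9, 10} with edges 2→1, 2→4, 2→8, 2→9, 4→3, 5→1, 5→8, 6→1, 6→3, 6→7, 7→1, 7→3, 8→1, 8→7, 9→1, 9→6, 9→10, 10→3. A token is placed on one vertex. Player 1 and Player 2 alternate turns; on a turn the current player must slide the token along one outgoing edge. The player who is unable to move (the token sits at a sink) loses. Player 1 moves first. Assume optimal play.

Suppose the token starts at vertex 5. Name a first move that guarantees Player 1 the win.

Move to 1.

Use the standard recursion: the mover loses at a terminal position; elsewhere, the mover wins exactly when some move hands the opponent an L position.
Every edge goes from a vertex to one that appears earlier in the order 3, 1, 7, 8, 6, 4, 10, 5, 9, 2, so processing vertices in that order labels each vertex after all of its successors.
3: no outgoing edge → L
1: no outgoing edge → L
7: can move to 1, which is L ⇒ W
8: can move to 1, which is L ⇒ W
6: can move to 1, which is L ⇒ W
4: can move to 3, which is L ⇒ W
10: can move to 3, which is L ⇒ W
5: can move to 1, which is L ⇒ W
9: can move to 1, which is L ⇒ W
2: can move to 1, which is L ⇒ W
From 5, the L positions reachable in one move are: 1.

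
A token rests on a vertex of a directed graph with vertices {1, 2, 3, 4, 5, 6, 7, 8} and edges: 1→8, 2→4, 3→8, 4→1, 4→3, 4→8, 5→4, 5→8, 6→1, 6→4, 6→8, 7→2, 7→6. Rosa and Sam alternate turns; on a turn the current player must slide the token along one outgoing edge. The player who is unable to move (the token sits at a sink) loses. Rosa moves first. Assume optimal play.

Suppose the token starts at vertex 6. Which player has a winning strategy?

Compute win/loss labels from the base case upward. A position with no move is L. Any other position is W if it can reach an L in one move, else L.
Every edge goes from a vertex to one that appears earlier in the order 8, 3, 1, 4, 6, 2, 5, 7, so processing vertices in that order labels each vertex after all of its successors.
8: no outgoing edge → L
3: can move to 8, which is L ⇒ W
1: can move to 8, which is L ⇒ W
4: can move to 8, which is L ⇒ W
6: can move to 8, which is L ⇒ W
2: the only move is to 4(W), a W ⇒ L
5: can move to 8, which is L ⇒ W
7: can move to 2, which is L ⇒ W
The starting position 6 is W: Rosa should move to 8, handing over an L position.

Rosa wins.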